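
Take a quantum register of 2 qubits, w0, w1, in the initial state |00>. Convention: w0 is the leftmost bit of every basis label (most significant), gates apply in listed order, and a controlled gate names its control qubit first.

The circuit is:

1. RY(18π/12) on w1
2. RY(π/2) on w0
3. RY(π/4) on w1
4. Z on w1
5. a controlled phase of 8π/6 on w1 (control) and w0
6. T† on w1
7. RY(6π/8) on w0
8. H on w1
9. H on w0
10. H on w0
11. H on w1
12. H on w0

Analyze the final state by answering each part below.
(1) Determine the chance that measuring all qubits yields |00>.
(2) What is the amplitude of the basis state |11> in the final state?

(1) Outcome |00> occurs with probability 1/8.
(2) The final state's coefficient on |11> equals -sqrt(2)*exp(3*I*pi/4)/4 - exp(I*pi/12)/4 + exp(3*I*pi/4)/4.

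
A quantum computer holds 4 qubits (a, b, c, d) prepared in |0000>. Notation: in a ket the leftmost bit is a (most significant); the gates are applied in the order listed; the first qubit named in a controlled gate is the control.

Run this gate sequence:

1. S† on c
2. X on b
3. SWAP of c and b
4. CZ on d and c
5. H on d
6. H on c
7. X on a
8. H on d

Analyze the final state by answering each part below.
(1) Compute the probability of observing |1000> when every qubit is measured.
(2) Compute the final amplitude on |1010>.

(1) Outcome |1000> occurs with probability 1/2.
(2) The amplitude on |1010> is -sqrt(2)/2.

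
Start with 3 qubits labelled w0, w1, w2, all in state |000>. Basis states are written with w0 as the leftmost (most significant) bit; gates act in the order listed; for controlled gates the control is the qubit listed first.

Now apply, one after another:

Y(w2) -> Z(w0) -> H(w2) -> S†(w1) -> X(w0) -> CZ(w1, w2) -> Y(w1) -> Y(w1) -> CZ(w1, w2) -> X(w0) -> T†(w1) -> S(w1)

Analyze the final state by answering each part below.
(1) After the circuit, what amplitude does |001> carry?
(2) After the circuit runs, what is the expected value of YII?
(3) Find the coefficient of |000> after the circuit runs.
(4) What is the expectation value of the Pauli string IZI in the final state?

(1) The final state's coefficient on |001> equals -sqrt(2)*I/2. Key observation: gates 5-10 undo each other exactly, leaving only the rest of the circuit to track.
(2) In the final state, YII has expectation 0.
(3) The amplitude on |000> is sqrt(2)*I/2.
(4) In the final state, IZI has expectation 1.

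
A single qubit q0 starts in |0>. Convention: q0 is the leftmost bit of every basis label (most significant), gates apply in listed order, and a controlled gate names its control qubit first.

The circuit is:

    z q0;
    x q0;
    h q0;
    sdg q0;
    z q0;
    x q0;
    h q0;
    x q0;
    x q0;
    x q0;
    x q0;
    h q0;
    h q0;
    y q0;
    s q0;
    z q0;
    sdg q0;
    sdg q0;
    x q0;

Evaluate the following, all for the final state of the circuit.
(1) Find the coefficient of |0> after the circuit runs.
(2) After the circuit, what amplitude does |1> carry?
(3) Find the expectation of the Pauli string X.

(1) The amplitude on |0> is -1/2 + I/2.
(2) |1> carries amplitude -1/2 + I/2 in the final state.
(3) The observable X averages to 1.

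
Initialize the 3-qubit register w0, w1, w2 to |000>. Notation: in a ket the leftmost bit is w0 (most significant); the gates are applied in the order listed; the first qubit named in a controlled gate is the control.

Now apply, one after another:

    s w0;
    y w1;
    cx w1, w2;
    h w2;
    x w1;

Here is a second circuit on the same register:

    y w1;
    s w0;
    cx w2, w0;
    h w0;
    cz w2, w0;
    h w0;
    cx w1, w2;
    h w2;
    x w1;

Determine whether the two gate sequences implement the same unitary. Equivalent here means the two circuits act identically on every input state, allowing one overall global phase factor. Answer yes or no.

Yes — the two circuits implement the same unitary up to a global phase.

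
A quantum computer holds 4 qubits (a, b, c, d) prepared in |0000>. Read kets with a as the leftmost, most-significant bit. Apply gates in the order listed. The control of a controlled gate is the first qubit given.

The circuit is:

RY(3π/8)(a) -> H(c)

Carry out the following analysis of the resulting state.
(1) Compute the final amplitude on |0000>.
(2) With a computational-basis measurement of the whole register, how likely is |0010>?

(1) The amplitude on |0000> is sqrt(2)*cos(3*pi/16)/2.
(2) Outcome |0010> occurs with probability sqrt(2 - sqrt(2))/8 + 1/4.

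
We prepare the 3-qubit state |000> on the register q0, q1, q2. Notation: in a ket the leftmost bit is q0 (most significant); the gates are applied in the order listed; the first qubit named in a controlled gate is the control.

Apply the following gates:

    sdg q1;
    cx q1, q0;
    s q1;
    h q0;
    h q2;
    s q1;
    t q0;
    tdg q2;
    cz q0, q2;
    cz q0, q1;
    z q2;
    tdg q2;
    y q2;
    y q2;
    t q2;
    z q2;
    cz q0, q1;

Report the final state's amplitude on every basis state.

After the circuit, the state carries amplitude 1/2 on |000>, -exp(3*I*pi/4)/2 on |001>, 0 on |010>, 0 on |011>, exp(I*pi/4)/2 on |100>, -1/2 on |101>, 0 on |110>, 0 on |111>.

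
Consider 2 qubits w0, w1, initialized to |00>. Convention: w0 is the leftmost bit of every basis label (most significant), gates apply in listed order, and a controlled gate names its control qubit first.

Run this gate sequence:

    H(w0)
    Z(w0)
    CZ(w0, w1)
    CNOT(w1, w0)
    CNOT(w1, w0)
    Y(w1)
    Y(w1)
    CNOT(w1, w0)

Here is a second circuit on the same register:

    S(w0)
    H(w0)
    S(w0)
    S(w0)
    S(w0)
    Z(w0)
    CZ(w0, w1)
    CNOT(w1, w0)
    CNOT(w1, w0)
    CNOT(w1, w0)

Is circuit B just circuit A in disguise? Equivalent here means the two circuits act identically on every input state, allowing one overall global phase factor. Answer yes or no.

No: there is an input state on which the two circuits produce genuinely different outputs (not merely differing by a phase).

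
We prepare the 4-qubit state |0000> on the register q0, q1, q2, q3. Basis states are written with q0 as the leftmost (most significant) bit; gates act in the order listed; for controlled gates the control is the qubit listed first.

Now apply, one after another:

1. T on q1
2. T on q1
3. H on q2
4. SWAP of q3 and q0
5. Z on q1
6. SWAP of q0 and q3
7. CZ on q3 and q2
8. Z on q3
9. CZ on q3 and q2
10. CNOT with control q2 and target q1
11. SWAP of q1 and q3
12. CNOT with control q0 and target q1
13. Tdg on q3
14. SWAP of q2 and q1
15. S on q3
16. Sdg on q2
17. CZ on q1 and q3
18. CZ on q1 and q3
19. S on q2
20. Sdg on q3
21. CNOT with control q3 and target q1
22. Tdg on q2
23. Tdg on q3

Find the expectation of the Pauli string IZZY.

In the final state, IZZY has expectation -1.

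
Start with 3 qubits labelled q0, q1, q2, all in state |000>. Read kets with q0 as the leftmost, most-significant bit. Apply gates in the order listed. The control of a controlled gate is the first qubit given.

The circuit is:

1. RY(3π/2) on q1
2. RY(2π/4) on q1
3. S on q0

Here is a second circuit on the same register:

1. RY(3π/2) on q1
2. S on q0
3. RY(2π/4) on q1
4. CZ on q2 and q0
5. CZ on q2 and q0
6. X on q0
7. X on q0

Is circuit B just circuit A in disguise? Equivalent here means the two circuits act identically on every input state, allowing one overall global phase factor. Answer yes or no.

Yes — the two circuits implement the same unitary up to a global phase.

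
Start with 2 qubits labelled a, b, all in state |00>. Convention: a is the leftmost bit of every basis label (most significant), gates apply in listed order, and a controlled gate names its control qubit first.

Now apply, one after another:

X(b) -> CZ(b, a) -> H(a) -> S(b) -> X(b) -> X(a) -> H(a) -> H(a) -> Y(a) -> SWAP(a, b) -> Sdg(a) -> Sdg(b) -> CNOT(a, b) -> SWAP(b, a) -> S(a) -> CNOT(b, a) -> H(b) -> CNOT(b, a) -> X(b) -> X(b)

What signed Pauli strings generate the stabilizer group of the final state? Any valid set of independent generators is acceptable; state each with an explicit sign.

One valid set of independent stabilizer generators is -XI, -IX (any independent generating set of the same group is equally correct).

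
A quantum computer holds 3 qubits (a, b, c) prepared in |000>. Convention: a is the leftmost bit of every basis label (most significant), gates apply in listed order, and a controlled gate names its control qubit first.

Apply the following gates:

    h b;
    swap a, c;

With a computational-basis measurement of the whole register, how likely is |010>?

The probability of measuring |010> is 1/2.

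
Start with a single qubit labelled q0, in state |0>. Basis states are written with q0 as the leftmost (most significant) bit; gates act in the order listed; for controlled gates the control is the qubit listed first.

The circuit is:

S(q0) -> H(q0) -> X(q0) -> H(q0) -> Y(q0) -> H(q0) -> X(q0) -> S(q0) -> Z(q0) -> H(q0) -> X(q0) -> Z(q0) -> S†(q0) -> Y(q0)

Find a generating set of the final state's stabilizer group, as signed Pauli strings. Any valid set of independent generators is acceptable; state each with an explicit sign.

One valid set of independent stabilizer generators is +X (any independent generating set of the same group is equally correct).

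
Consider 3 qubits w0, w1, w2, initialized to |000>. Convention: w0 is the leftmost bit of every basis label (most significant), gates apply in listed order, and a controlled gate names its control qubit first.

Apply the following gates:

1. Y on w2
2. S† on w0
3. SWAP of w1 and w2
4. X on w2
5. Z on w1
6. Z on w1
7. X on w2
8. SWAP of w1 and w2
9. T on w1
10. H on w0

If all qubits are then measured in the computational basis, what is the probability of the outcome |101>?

Outcome |101> occurs with probability 1/2. Key observation: gates 3-8 undo each other exactly, leaving only the rest of the circuit to track.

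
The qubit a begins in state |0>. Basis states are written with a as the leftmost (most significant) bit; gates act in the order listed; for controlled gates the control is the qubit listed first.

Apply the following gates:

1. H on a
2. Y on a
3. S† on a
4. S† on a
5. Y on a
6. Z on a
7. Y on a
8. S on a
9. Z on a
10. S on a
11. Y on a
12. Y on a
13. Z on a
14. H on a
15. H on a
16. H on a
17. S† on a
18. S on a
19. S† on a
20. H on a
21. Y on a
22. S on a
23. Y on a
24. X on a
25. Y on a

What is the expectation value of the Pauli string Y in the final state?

The observable Y averages to 1.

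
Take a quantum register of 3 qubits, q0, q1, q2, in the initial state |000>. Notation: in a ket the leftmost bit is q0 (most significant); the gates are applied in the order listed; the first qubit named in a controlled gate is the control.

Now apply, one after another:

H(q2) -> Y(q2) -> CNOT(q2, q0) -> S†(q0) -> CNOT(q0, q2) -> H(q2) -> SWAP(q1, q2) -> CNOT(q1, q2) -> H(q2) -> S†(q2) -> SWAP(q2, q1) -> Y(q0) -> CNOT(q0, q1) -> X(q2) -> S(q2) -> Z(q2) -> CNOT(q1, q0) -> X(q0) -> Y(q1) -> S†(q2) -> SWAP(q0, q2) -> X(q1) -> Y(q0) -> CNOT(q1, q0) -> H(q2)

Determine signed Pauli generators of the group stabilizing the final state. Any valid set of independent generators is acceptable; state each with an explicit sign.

One valid set of independent stabilizer generators is -XIX, -IYI, +ZIZ (any independent generating set of the same group is equally correct).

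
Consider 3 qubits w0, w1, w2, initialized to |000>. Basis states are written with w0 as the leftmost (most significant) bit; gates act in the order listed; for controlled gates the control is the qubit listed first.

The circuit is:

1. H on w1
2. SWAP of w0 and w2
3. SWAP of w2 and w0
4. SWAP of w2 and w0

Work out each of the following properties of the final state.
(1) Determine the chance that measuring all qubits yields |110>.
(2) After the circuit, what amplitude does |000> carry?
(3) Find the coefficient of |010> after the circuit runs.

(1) A full measurement returns |110> with probability 0. Key observation: gates 3-4 undo each other exactly, leaving only the rest of the circuit to track.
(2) The final state's coefficient on |000> equals sqrt(2)/2.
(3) |010> carries amplitude sqrt(2)/2 in the final state.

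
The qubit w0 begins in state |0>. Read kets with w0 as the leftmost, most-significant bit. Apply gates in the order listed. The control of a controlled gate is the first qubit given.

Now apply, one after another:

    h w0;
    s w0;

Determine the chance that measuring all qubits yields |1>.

A full measurement returns |1> with probability 1/2.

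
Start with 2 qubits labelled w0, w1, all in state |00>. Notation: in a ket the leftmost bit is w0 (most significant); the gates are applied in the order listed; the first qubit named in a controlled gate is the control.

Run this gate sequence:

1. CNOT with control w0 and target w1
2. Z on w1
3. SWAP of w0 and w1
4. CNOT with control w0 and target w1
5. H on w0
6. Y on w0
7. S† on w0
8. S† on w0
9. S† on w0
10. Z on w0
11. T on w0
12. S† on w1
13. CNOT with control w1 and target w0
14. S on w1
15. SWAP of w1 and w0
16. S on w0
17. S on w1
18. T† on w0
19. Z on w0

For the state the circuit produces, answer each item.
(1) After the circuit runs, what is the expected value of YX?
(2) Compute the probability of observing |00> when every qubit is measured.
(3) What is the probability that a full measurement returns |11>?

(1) In the final state, YX has expectation 0.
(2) The probability of measuring |00> is 1/2.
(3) A full measurement returns |11> with probability 0.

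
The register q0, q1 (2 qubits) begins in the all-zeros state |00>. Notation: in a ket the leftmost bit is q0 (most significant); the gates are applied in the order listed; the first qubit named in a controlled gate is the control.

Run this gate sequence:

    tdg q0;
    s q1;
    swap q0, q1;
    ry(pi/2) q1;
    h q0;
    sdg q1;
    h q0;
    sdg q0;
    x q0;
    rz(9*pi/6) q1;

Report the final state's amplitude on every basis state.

After the circuit, the state carries amplitude 0 on |00>, 0 on |01>, -sqrt(2)*exp(I*pi/4)/2 on |10>, sqrt(2)*exp(I*pi/4)/2 on |11>.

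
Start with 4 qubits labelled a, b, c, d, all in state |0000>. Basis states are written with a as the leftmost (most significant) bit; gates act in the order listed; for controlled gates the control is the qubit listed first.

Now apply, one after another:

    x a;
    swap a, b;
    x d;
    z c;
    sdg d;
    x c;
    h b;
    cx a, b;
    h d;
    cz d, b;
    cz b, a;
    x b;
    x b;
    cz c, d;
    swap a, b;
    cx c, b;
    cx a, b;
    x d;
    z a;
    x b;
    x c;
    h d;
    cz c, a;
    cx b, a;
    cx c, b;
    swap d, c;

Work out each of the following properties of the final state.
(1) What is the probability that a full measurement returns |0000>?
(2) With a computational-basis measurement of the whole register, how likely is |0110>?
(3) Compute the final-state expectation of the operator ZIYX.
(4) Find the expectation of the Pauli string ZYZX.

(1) Outcome |0000> occurs with probability 1/2.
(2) A full measurement returns |0110> with probability 1/2.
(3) The observable ZIYX averages to 0.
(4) The observable ZYZX averages to 0.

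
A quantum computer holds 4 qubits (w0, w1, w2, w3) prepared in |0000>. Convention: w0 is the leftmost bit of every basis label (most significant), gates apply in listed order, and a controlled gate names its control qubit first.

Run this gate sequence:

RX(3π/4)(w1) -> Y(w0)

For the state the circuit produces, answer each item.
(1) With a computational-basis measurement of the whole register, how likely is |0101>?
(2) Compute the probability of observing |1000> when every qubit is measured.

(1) Outcome |0101> occurs with probability 0.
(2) The probability of measuring |1000> is 1/2 - sqrt(2)/4.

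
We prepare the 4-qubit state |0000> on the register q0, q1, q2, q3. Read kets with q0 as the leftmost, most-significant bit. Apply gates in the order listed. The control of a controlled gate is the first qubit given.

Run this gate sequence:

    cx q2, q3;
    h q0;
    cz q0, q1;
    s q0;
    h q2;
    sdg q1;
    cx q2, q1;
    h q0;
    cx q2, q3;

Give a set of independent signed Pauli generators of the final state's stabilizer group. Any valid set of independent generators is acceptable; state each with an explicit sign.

The final state is stabilized by the group generated by -YIII, +IXXX, +IZIZ, +IIZZ; other independent generating sets are equally valid.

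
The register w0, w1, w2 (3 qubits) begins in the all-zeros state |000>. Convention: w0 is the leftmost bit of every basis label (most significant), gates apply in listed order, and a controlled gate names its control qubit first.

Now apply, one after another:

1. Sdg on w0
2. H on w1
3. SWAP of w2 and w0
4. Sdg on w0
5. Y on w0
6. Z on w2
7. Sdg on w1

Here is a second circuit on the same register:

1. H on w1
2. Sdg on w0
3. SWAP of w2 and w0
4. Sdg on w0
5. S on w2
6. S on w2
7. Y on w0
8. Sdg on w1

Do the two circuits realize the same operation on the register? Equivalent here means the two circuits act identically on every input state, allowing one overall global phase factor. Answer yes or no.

Yes — the two circuits implement the same unitary up to a global phase.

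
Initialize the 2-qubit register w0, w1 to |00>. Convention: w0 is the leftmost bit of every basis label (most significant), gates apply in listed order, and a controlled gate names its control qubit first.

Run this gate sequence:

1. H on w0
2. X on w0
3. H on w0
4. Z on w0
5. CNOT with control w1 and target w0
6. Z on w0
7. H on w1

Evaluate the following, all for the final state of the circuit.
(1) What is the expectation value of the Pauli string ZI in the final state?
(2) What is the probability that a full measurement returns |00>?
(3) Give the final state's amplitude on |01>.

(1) The expectation value of ZI is 1. Key observation: gates 1-4 undo each other exactly, leaving only the rest of the circuit to track.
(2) Outcome |00> occurs with probability 1/2.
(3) The final state's coefficient on |01> equals sqrt(2)/2.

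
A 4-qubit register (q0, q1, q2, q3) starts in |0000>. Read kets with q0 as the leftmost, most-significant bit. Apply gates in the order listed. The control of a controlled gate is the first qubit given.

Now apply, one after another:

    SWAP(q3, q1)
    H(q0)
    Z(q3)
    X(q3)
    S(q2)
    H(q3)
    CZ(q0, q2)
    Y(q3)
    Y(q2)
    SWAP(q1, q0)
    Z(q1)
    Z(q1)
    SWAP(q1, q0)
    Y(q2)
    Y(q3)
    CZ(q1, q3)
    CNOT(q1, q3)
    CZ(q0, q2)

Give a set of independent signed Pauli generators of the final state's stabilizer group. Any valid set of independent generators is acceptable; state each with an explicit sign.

The stabilizer group can be generated by +XIII, -IIIX, +IZII, +IIZI, among other valid generating sets. Key observation: gates 8-15 undo each other exactly, leaving only the rest of the circuit to track.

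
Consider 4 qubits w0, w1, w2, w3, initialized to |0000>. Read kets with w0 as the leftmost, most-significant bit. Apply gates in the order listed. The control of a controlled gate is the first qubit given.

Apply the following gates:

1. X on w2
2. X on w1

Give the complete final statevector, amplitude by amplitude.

The final amplitudes are 1 on |0110>, and 0 on every other basis state.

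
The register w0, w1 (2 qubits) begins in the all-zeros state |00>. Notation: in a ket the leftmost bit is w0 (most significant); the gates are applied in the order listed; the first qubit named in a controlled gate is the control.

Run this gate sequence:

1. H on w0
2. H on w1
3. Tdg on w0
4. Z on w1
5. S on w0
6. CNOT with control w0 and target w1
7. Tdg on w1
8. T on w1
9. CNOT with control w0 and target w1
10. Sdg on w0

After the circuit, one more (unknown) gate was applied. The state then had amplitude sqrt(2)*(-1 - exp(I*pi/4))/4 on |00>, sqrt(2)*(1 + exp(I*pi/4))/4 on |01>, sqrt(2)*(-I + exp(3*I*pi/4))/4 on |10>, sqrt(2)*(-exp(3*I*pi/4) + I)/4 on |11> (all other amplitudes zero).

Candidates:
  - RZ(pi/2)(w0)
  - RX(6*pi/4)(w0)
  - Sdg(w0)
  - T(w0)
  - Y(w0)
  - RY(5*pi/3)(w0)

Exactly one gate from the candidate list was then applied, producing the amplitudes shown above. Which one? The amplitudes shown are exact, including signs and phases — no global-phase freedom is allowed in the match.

It was RX(6*pi/4)(w0) that produced the state shown. Key observation: steps 5-10 multiply out to the identity, so the circuit reduces to the remaining gates.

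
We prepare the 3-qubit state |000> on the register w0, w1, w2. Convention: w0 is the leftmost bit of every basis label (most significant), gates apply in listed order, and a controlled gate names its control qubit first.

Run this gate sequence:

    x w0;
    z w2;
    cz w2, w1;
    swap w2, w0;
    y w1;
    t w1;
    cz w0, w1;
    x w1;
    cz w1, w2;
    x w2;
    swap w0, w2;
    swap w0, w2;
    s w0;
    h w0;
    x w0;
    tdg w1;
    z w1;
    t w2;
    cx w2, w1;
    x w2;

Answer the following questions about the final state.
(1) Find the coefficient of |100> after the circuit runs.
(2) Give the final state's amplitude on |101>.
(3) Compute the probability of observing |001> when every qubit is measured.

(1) The final state's coefficient on |100> equals 0.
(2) |101> carries amplitude sqrt(2)*exp(3*I*pi/4)/2 in the final state.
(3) The probability of measuring |001> is 1/2.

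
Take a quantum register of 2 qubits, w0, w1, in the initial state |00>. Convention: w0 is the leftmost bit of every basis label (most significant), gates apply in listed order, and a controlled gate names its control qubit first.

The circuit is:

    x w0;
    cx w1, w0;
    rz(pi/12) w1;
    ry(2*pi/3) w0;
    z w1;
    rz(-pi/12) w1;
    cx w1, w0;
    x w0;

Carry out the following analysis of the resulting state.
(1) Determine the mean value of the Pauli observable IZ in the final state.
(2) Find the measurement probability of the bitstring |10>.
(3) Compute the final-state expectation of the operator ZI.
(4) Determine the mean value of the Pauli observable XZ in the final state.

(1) In the final state, IZ has expectation 1.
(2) The probability of measuring |10> is 3/4.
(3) In the final state, ZI has expectation -1/2.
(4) The expectation value of XZ is -sqrt(3)/2.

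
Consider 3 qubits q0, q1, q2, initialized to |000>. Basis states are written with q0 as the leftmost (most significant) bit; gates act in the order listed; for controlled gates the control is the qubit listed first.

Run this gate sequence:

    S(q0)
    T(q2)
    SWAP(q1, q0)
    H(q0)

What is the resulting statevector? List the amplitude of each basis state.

The resulting statevector has amplitude sqrt(2)/2 on |000>, sqrt(2)/2 on |100>, and 0 on every other basis state.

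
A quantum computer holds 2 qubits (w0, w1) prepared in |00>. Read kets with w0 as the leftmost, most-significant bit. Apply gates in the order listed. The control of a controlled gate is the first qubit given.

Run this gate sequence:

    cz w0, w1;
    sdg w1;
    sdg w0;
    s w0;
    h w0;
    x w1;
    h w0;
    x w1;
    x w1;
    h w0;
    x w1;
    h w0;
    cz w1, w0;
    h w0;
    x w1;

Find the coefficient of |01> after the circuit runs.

The amplitude on |01> is sqrt(2)/2. Key observation: the block from step 5 through step 12 cancels to the identity and can be dropped.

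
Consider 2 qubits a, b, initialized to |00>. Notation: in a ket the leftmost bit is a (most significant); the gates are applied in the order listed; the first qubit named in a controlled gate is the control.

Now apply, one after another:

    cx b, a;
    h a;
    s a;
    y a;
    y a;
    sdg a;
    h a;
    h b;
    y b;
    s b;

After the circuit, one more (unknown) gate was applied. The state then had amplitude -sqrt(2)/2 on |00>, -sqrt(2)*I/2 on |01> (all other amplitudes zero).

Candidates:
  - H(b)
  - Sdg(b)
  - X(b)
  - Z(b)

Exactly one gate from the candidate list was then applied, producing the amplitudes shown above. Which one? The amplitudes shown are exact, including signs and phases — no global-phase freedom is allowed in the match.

The applied gate was X(b). Key observation: the block from step 2 through step 7 cancels to the identity and can be dropped.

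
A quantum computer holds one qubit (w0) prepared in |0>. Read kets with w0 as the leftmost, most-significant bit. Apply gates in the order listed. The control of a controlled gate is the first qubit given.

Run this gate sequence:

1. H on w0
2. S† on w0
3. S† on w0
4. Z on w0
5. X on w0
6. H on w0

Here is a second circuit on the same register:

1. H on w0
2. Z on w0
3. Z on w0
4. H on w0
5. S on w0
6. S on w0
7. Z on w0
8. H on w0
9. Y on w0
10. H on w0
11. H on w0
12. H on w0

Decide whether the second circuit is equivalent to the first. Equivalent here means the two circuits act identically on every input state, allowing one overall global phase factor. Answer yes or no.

No, they are not equivalent — no single phase factor reconciles the two unitaries.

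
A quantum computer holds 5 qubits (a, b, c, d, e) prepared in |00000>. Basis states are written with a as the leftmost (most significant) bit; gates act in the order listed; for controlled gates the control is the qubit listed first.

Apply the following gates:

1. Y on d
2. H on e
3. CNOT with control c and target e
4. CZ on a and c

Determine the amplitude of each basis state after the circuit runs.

The resulting statevector has amplitude sqrt(2)*I/2 on |00010>, sqrt(2)*I/2 on |00011>, and 0 on every other basis state.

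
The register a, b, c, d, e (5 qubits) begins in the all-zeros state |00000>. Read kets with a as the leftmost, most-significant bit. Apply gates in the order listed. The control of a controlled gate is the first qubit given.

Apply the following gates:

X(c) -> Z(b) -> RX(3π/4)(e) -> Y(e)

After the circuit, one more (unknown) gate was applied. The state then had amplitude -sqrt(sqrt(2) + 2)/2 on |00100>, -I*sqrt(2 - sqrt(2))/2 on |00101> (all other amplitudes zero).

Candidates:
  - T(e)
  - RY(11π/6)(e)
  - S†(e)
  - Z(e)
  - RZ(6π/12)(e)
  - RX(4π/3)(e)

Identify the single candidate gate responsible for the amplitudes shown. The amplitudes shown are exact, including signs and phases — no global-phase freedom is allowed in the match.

The unique candidate consistent with the amplitudes is Z(e).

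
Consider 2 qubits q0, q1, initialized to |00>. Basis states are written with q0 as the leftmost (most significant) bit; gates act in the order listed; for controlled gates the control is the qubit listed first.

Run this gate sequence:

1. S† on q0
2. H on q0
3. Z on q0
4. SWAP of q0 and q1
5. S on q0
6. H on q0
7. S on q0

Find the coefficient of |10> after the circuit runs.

The final state's coefficient on |10> equals I/2.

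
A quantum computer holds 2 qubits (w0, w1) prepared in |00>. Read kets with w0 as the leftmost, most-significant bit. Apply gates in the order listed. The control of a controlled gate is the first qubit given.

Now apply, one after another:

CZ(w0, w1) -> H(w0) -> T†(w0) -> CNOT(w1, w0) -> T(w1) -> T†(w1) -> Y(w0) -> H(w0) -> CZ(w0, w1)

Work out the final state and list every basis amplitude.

After the circuit, the state carries amplitude -exp(I*pi/4)/2 + I/2 on |00>, 0 on |01>, -I/2 - exp(I*pi/4)/2 on |10>, 0 on |11>.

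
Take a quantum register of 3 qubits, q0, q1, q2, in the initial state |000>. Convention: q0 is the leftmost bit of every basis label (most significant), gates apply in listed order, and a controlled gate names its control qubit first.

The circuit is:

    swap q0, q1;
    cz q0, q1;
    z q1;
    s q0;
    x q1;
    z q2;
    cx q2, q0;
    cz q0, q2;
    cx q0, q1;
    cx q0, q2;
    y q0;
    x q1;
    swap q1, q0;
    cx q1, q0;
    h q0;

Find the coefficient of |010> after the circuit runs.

|010> carries amplitude sqrt(2)*I/2 in the final state.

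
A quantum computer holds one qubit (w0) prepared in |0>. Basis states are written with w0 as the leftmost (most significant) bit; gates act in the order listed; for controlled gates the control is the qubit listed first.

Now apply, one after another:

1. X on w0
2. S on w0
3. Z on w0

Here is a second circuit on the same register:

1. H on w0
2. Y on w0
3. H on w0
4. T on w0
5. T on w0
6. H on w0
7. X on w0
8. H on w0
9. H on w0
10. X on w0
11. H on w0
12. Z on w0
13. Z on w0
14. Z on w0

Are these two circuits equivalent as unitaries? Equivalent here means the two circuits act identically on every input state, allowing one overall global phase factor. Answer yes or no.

No: there is an input state on which the two circuits produce genuinely different outputs (not merely differing by a phase).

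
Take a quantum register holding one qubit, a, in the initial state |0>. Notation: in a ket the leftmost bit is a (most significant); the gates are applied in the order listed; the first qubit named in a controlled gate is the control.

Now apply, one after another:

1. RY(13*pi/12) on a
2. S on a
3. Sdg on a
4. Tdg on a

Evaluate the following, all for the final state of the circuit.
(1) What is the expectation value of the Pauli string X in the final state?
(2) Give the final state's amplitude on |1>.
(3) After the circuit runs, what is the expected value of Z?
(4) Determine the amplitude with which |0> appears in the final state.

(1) The observable X averages to 1/4 - sqrt(3)/4.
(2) The final state's coefficient on |1> equals (-sqrt(3*sqrt(2) + 6)/4 - sqrt(2 - sqrt(2))/4)*exp(3*I*pi/4).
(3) The expectation value of Z is -sqrt(6)/4 - sqrt(2)/4.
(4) The amplitude on |0> is -sqrt(sqrt(2) + 2)/4 + sqrt(6 - 3*sqrt(2))/4.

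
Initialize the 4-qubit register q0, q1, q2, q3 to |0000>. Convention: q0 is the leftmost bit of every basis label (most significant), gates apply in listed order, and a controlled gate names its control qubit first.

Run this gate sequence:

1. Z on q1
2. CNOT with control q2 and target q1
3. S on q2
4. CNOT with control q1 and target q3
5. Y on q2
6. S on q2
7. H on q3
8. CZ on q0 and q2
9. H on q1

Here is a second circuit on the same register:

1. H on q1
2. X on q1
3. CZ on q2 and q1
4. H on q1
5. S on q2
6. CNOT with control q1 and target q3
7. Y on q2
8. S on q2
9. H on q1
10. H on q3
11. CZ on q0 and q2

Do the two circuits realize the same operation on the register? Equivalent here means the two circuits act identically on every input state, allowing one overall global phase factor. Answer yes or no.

Yes — the two circuits implement the same unitary up to a global phase.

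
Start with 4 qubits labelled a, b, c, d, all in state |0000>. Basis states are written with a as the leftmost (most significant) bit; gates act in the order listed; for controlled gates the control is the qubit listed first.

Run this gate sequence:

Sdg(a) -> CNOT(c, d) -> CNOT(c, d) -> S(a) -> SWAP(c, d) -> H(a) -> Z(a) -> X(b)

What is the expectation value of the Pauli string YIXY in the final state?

In the final state, YIXY has expectation 0. Key observation: the block from step 1 through step 4 cancels to the identity and can be dropped.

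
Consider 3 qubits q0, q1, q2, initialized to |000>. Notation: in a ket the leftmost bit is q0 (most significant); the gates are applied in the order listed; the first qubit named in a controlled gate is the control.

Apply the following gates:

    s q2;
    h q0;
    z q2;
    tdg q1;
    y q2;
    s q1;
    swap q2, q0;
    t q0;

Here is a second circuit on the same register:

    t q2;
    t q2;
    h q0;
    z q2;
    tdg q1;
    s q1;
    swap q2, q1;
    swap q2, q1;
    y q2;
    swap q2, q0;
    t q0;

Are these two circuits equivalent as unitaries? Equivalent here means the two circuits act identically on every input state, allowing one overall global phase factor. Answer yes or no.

Yes — the two circuits implement the same unitary up to a global phase.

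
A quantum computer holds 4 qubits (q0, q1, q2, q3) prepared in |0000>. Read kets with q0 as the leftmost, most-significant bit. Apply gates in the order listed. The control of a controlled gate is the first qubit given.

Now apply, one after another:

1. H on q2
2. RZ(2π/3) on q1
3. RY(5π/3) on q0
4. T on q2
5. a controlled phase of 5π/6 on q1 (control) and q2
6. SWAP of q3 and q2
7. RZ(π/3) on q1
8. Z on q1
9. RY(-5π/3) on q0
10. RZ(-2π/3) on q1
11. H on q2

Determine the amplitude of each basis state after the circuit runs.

The resulting statevector has amplitude -exp(5*I*pi/6)/2 on |0000>, exp(I*pi/12)/2 on |0001>, -exp(5*I*pi/6)/2 on |0010>, exp(I*pi/12)/2 on |0011>, and 0 on every other basis state.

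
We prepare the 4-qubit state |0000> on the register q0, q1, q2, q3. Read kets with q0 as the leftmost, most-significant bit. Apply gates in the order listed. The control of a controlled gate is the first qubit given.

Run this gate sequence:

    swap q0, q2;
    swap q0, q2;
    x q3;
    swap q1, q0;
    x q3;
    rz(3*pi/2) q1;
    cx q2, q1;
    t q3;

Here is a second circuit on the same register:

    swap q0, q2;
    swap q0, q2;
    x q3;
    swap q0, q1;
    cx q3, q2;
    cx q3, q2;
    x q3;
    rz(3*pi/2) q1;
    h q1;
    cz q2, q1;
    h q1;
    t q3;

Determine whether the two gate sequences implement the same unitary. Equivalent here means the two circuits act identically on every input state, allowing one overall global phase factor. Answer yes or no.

Yes: on every input state the two circuits agree up to one overall phase factor.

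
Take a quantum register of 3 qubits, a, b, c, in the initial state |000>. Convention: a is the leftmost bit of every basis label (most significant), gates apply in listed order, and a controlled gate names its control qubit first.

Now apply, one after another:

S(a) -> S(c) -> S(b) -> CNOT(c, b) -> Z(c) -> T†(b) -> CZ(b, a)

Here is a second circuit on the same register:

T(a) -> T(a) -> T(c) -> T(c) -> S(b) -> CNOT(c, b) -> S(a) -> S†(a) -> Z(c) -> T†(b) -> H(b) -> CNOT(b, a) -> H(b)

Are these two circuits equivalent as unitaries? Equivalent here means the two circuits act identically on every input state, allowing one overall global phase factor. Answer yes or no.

No, they are not equivalent — no single phase factor reconciles the two unitaries.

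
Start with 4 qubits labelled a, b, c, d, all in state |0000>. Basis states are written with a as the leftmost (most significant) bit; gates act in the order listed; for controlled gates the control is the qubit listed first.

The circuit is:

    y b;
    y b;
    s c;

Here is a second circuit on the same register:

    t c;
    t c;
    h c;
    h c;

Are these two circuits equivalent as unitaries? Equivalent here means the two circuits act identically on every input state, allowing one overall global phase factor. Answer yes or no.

Yes, they are equivalent — the unitaries differ by at most a global phase.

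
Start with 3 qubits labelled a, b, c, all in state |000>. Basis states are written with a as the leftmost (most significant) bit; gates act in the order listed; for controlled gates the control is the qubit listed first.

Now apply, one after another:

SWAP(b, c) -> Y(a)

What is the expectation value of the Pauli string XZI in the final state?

In the final state, XZI has expectation 0.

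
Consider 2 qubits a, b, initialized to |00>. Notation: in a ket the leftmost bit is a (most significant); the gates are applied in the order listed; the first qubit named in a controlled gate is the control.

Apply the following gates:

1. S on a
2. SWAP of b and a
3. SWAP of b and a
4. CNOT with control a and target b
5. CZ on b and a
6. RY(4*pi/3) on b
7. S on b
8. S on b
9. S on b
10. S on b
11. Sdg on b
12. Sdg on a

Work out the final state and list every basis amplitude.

The final amplitudes are -1/2 on |00>, -sqrt(3)*I/2 on |01>, 0 on |10>, 0 on |11>. Key observation: gates 7-10 undo each other exactly, leaving only the rest of the circuit to track.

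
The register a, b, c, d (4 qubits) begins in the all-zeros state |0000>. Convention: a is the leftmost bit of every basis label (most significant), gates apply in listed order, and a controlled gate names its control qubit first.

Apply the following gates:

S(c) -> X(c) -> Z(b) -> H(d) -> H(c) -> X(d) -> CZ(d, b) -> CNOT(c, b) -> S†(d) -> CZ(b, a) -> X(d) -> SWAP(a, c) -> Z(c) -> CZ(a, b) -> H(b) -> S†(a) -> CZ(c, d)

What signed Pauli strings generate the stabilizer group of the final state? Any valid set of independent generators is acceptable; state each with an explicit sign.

One valid set of independent stabilizer generators is -YZII, +ZXII, +IIIY, +IIZI (any independent generating set of the same group is equally correct).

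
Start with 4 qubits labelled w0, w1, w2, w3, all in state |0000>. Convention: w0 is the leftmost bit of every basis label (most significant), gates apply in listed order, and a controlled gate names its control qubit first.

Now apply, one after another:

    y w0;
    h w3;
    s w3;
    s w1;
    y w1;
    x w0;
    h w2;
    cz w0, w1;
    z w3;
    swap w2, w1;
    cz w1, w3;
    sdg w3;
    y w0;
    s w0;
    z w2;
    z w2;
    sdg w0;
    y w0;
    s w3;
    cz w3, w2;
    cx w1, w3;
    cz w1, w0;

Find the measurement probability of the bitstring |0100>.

Outcome |0100> occurs with probability 0.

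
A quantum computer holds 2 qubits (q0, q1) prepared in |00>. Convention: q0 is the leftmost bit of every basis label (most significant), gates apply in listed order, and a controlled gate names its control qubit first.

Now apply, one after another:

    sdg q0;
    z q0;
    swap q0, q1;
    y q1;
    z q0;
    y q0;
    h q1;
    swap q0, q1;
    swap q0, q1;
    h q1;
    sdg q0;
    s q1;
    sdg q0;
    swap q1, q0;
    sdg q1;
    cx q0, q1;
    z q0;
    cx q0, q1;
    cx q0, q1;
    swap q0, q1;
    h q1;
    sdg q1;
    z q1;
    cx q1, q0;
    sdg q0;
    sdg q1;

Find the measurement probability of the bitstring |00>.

The probability of measuring |00> is 1/2. Key observation: steps 7-10 multiply out to the identity, so the circuit reduces to the remaining gates.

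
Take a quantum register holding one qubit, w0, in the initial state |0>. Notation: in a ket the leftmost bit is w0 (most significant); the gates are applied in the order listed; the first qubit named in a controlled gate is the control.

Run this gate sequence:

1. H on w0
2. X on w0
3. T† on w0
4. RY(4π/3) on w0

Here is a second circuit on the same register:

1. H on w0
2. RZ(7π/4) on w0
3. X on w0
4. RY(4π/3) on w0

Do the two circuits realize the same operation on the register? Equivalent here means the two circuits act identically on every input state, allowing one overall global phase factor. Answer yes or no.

No: there is an input state on which the two circuits produce genuinely different outputs (not merely differing by a phase).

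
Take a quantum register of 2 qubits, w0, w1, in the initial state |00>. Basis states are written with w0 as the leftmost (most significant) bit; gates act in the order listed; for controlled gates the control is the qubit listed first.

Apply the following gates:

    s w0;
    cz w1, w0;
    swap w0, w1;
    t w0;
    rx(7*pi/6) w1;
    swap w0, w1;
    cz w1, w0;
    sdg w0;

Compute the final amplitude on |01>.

The final state's coefficient on |01> equals 0.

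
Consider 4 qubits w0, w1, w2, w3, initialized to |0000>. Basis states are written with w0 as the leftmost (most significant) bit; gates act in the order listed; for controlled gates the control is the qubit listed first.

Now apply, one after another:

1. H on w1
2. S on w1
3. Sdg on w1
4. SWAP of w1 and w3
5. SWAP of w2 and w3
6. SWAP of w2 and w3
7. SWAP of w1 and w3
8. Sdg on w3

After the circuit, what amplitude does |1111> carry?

|1111> carries amplitude 0 in the final state. Key observation: gates 4-7 undo each other exactly, leaving only the rest of the circuit to track.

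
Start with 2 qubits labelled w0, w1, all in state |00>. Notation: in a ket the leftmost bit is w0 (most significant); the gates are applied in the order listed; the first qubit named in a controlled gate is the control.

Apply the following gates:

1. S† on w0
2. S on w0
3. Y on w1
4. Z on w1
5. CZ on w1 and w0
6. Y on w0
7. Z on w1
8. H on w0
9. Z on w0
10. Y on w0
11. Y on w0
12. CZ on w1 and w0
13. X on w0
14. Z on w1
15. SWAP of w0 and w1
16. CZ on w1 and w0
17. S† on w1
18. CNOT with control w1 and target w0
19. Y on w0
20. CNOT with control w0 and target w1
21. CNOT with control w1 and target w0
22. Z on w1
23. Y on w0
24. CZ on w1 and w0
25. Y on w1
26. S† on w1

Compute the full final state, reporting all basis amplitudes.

The final amplitudes are 0 on |00>, sqrt(2)*I/2 on |01>, 0 on |10>, -sqrt(2)/2 on |11>.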